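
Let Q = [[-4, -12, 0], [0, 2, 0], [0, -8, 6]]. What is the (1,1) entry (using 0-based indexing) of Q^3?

8

Characteristic polynomial: λ^3 - 4λ^2 - 20λ + 48 = (λ - 6)(λ - 2)(λ + 4), so the eigenvalues are -4, 2, 6.
λ=-4: eigenvector (1, 0, 0).
λ=2: eigenvector (-2, 1, 2).
λ=6: eigenvector (0, 0, 1).
P = [[1, -2, 0], [0, 1, 0], [0, 2, 1]], D = diag(-4, 2, 6), P⁻¹ = [[1, 2, 0], [0, 1, 0], [0, -2, 1]].
Q³ = P·diag(-64, 8, 216)·P⁻¹ = [[-64, -144, 0], [0, 8, 0], [0, -416, 216]].
The requested entry is 8.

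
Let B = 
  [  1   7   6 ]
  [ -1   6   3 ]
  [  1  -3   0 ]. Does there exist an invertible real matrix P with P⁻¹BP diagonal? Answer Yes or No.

Characteristic polynomial: p(t) = t^3 - 7t^2 + 16t - 12 = (t - 3)(t - 2)^2.
t = 2 has algebraic multiplicity 2; rank(B − 2I) = 2, so geometric multiplicity = 1.
Geometric multiplicity < algebraic multiplicity, so B is not diagonalizable.

No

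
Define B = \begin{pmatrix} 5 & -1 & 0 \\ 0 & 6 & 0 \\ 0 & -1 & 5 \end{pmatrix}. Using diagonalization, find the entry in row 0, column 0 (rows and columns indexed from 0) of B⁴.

Characteristic polynomial: λ^3 - 16λ^2 + 85λ - 150 = (λ - 6)(λ - 5)^2, so the eigenvalues are 5, 5, 6.
λ=5: eigenvector (-2, 0, 1).
λ=6: eigenvector (-1, 1, -1).
λ=5: eigenvector (1, 0, 0).
P = [[-2, -1, 1], [0, 1, 0], [1, -1, 0]], D = diag(5, 6, 5), P⁻¹ = [[0, 1, 1], [0, 1, 0], [1, 3, 2]].
B⁴ = P·diag(625, 1296, 625)·P⁻¹ = [[625, -671, 0], [0, 1296, 0], [0, -671, 625]].
The requested entry is 625.

625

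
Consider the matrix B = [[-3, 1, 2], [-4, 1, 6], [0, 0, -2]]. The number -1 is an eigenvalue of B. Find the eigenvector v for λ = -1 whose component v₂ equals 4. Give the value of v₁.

2

B + 1I = [[-2, 1, 2], [-4, 2, 6], [0, 0, -1]].
Solving (B + 1I)v = 0 gives the eigenspace spanned by (2, 4, 0).
With v₂ = 4, v = (2, 4, 0), so v₁ = 2.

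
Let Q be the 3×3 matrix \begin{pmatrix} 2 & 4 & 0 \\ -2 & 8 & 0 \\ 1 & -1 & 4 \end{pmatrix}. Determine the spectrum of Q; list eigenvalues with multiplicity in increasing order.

Characteristic polynomial: p(s) = s^3 - 14s^2 + 64s - 96 = (s - 6)(s - 4)^2.
Roots (with multiplicity): 4, 4, 6.

4, 4, 6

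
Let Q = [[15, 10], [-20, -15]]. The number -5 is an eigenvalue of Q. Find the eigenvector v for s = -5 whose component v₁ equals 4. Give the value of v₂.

-8

Q + 5I = [[20, 10], [-20, -10]].
Solving (Q + 5I)v = 0 gives the eigenspace spanned by (4, -8).
With v₁ = 4, v = (4, -8), so v₂ = -8.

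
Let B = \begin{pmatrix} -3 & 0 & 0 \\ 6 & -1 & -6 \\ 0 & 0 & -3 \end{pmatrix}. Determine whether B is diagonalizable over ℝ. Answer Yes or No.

Characteristic polynomial: p(λ) = λ^3 + 7λ^2 + 15λ + 9 = (λ + 1)(λ + 3)^2.
λ = -3 has algebraic multiplicity 2; rank(B + 3I) = 1, so geometric multiplicity = 2.
Every eigenvalue has geometric = algebraic multiplicity, so B is diagonalizable.

Yes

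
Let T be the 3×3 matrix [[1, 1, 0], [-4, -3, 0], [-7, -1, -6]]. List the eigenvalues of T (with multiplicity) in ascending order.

Characteristic polynomial: p(λ) = λ^3 + 8λ^2 + 13λ + 6 = (λ + 1)^2(λ + 6).
Roots (with multiplicity): -6, -1, -1.

-6, -1, -1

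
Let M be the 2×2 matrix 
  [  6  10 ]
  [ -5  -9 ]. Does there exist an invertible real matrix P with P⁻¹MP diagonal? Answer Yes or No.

Yes

Characteristic polynomial: p(s) = s^2 + 3s - 4 = (s - 1)(s + 4).
All 2 eigenvalues are distinct, so M is diagonalizable.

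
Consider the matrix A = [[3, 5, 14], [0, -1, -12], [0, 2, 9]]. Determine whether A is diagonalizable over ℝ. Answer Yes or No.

Characteristic polynomial: p(s) = s^3 - 11s^2 + 39s - 45 = (s - 5)(s - 3)^2.
s = 3 has algebraic multiplicity 2; rank(A − 3I) = 2, so geometric multiplicity = 1.
Geometric multiplicity < algebraic multiplicity, so A is not diagonalizable.

No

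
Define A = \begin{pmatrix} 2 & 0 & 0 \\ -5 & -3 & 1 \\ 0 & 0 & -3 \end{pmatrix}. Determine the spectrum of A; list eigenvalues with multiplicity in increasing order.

Characteristic polynomial: p(s) = s^3 + 4s^2 - 3s - 18 = (s - 2)(s + 3)^2.
Roots (with multiplicity): -3, -3, 2.

-3, -3, 2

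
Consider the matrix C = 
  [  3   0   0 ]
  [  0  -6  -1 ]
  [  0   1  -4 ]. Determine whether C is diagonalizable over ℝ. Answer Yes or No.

No

Characteristic polynomial: p(s) = s^3 + 7s^2 - 5s - 75 = (s - 3)(s + 5)^2.
s = -5 has algebraic multiplicity 2; rank(C + 5I) = 2, so geometric multiplicity = 1.
Geometric multiplicity < algebraic multiplicity, so C is not diagonalizable.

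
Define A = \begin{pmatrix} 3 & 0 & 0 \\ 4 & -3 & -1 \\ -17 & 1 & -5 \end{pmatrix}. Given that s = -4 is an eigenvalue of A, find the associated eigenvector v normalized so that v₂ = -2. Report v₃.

A + 4I = [[7, 0, 0], [4, 1, -1], [-17, 1, -1]].
Solving (A + 4I)v = 0 gives the eigenspace spanned by (0, -2, -2).
With v₂ = -2, v = (0, -2, -2), so v₃ = -2.

-2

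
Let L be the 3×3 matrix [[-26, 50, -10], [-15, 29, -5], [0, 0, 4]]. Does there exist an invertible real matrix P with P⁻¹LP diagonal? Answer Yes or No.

Yes

Characteristic polynomial: p(s) = s^3 - 7s^2 + 8s + 16 = (s - 4)^2(s + 1).
s = 4 has algebraic multiplicity 2; rank(L − 4I) = 1, so geometric multiplicity = 2.
Every eigenvalue has geometric = algebraic multiplicity, so L is diagonalizable.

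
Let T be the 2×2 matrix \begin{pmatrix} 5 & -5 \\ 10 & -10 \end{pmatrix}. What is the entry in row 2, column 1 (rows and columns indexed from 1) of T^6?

Characteristic polynomial: μ^2 + 5μ = μ(μ + 5), so the eigenvalues are -5, 0.
μ=-5: eigenvector (-1, -2).
μ=0: eigenvector (-1, -1).
P = [[-1, -1], [-2, -1]], D = diag(-5, 0), P⁻¹ = [[1, -1], [-2, 1]].
T⁶ = P·diag(15625, 0)·P⁻¹ = [[-15625, 15625], [-31250, 31250]].
The requested entry is -31250.

-31250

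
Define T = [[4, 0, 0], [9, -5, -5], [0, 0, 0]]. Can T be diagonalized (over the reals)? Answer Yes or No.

Characteristic polynomial: p(s) = s^3 + s^2 - 20s = s(s - 4)(s + 5).
All 3 eigenvalues are distinct, so T is diagonalizable.

Yes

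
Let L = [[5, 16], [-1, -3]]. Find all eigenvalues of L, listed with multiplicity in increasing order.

1, 1

Characteristic polynomial: p(λ) = λ^2 - 2λ + 1 = (λ - 1)^2.
Roots (with multiplicity): 1, 1.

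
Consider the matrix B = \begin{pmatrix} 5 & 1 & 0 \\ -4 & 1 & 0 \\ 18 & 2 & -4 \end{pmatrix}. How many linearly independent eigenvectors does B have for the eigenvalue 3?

1

B − 3I = [[2, 1, 0], [-4, -2, 0], [18, 2, -7]].
This matrix has rank 2, so its null space has dimension 3 − 2 = 1.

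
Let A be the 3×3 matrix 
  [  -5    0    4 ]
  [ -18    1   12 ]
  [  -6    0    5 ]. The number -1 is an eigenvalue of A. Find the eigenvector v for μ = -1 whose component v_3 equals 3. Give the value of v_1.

A + 1I = [[-4, 0, 4], [-18, 2, 12], [-6, 0, 6]].
Solving (A + 1I)v = 0 gives the eigenspace spanned by (3, 9, 3).
With v_3 = 3, v = (3, 9, 3), so v_1 = 3.

3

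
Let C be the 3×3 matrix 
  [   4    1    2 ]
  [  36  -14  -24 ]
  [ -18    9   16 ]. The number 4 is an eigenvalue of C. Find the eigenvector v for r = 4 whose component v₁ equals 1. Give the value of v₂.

6

C − 4I = [[0, 1, 2], [36, -18, -24], [-18, 9, 12]].
Solving (C − 4I)v = 0 gives the eigenspace spanned by (1, 6, -3).
With v₁ = 1, v = (1, 6, -3), so v₂ = 6.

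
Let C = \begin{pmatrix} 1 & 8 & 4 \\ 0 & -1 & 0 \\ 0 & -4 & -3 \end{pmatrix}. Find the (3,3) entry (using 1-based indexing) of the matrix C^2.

Characteristic polynomial: λ^3 + 3λ^2 - λ - 3 = (λ - 1)(λ + 1)(λ + 3), so the eigenvalues are -3, -1, 1.
λ=1: eigenvector (1, 0, 0).
λ=-1: eigenvector (0, 1, -2).
λ=-3: eigenvector (-1, 0, 1).
P = [[1, 0, -1], [0, 1, 0], [0, -2, 1]], D = diag(1, -1, -3), P⁻¹ = [[1, 2, 1], [0, 1, 0], [0, 2, 1]].
C² = P·diag(1, 1, 9)·P⁻¹ = [[1, -16, -8], [0, 1, 0], [0, 16, 9]].
The requested entry is 9.

9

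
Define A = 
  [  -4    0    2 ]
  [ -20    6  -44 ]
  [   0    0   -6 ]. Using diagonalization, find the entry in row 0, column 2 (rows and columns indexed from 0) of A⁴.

Characteristic polynomial: t^3 + 4t^2 - 36t - 144 = (t - 6)(t + 4)(t + 6), so the eigenvalues are -6, -4, 6.
t=6: eigenvector (0, 1, 0).
t=-6: eigenvector (1, -2, -1).
t=-4: eigenvector (1, 2, 0).
P = [[0, 1, 1], [1, -2, 2], [0, -1, 0]], D = diag(6, -6, -4), P⁻¹ = [[-2, 1, -4], [0, 0, -1], [1, 0, 1]].
A⁴ = P·diag(1296, 1296, 256)·P⁻¹ = [[256, 0, -1040], [-2080, 1296, -2080], [0, 0, 1296]].
The requested entry is -1040.

-1040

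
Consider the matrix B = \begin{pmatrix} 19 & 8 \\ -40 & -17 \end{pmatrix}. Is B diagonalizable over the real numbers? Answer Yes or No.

Characteristic polynomial: p(r) = r^2 - 2r - 3 = (r - 3)(r + 1).
All 2 eigenvalues are distinct, so B is diagonalizable.

Yes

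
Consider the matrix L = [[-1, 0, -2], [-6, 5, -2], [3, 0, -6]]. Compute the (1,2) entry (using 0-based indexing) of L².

Characteristic polynomial: t^3 + 2t^2 - 23t - 60 = (t - 5)(t + 3)(t + 4), so the eigenvalues are -4, -3, 5.
t=-4: eigenvector (-2, -2, -3).
t=5: eigenvector (0, 1, 0).
t=-3: eigenvector (1, 1, 1).
P = [[-2, 0, 1], [-2, 1, 1], [-3, 0, 1]], D = diag(-4, 5, -3), P⁻¹ = [[1, 0, -1], [-1, 1, 0], [3, 0, -2]].
L² = P·diag(16, 25, 9)·P⁻¹ = [[-5, 0, 14], [-30, 25, 14], [-21, 0, 30]].
The requested entry is 14.

14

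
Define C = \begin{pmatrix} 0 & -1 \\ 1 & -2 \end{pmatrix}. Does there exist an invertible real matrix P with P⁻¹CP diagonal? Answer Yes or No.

Characteristic polynomial: p(t) = t^2 + 2t + 1 = (t + 1)^2.
t = -1 has algebraic multiplicity 2; rank(C + 1I) = 1, so geometric multiplicity = 1.
Geometric multiplicity < algebraic multiplicity, so C is not diagonalizable.

No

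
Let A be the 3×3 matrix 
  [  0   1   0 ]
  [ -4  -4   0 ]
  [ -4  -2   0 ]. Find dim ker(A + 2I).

1

A + 2I = [[2, 1, 0], [-4, -2, 0], [-4, -2, 2]].
This matrix has rank 2, so its null space has dimension 3 − 2 = 1.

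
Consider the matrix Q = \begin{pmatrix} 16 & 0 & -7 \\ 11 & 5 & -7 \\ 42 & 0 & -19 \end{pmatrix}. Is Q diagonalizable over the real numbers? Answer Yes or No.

Yes

Characteristic polynomial: p(r) = r^3 - 2r^2 - 25r + 50 = (r - 5)(r - 2)(r + 5).
All 3 eigenvalues are distinct, so Q is diagonalizable.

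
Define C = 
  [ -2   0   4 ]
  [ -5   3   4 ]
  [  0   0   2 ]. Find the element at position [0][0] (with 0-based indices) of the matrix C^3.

-8

Characteristic polynomial: s^3 - 3s^2 - 4s + 12 = (s - 3)(s - 2)(s + 2), so the eigenvalues are -2, 2, 3.
s=3: eigenvector (0, 1, 0).
s=-2: eigenvector (1, 1, 0).
s=2: eigenvector (1, 1, 1).
P = [[0, 1, 1], [1, 1, 1], [0, 0, 1]], D = diag(3, -2, 2), P⁻¹ = [[-1, 1, 0], [1, 0, -1], [0, 0, 1]].
C³ = P·diag(27, -8, 8)·P⁻¹ = [[-8, 0, 16], [-35, 27, 16], [0, 0, 8]].
The requested entry is -8.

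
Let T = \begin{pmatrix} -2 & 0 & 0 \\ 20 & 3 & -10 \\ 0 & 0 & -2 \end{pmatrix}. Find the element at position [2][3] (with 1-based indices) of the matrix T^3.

-70

Characteristic polynomial: r^3 + r^2 - 8r - 12 = (r - 3)(r + 2)^2, so the eigenvalues are -2, -2, 3.
r=-2: eigenvector (1, 0, 2).
r=3: eigenvector (0, 1, 0).
r=-2: eigenvector (2, 2, 5).
P = [[1, 0, 2], [0, 1, 2], [2, 0, 5]], D = diag(-2, 3, -2), P⁻¹ = [[5, 0, -2], [4, 1, -2], [-2, 0, 1]].
T³ = P·diag(-8, 27, -8)·P⁻¹ = [[-8, 0, 0], [140, 27, -70], [0, 0, -8]].
The requested entry is -70.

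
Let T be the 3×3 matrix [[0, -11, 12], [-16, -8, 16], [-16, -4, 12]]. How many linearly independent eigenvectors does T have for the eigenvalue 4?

T − 4I = [[-4, -11, 12], [-16, -12, 16], [-16, -4, 8]].
This matrix has rank 2, so its null space has dimension 3 − 2 = 1.

1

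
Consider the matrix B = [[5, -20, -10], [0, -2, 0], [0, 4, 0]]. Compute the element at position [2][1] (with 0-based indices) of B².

Characteristic polynomial: λ^3 - 3λ^2 - 10λ = λ(λ - 5)(λ + 2), so the eigenvalues are -2, 0, 5.
λ=5: eigenvector (1, 0, 0).
λ=-2: eigenvector (0, 1, -2).
λ=0: eigenvector (2, 0, 1).
P = [[1, 0, 2], [0, 1, 0], [0, -2, 1]], D = diag(5, -2, 0), P⁻¹ = [[1, -4, -2], [0, 1, 0], [0, 2, 1]].
B² = P·diag(25, 4, 0)·P⁻¹ = [[25, -100, -50], [0, 4, 0], [0, -8, 0]].
The requested entry is -8.

-8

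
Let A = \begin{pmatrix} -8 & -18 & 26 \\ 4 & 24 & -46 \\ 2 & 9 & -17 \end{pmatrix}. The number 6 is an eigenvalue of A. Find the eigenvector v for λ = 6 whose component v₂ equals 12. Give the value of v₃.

4

A − 6I = [[-14, -18, 26], [4, 18, -46], [2, 9, -23]].
Solving (A − 6I)v = 0 gives the eigenspace spanned by (-8, 12, 4).
With v₂ = 12, v = (-8, 12, 4), so v₃ = 4.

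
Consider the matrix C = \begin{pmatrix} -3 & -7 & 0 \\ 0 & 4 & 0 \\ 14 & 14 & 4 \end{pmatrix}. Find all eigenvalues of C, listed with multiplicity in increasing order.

Characteristic polynomial: p(λ) = λ^3 - 5λ^2 - 8λ + 48 = (λ - 4)^2(λ + 3).
Roots (with multiplicity): -3, 4, 4.

-3, 4, 4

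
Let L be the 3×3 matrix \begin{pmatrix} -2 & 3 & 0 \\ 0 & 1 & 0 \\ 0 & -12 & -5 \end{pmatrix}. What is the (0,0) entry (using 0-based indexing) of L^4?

Characteristic polynomial: s^3 + 6s^2 + 3s - 10 = (s - 1)(s + 2)(s + 5), so the eigenvalues are -5, -2, 1.
s=-2: eigenvector (1, 0, 0).
s=1: eigenvector (1, 1, -2).
s=-5: eigenvector (0, 0, 1).
P = [[1, 1, 0], [0, 1, 0], [0, -2, 1]], D = diag(-2, 1, -5), P⁻¹ = [[1, -1, 0], [0, 1, 0], [0, 2, 1]].
L⁴ = P·diag(16, 1, 625)·P⁻¹ = [[16, -15, 0], [0, 1, 0], [0, 1248, 625]].
The requested entry is 16.

16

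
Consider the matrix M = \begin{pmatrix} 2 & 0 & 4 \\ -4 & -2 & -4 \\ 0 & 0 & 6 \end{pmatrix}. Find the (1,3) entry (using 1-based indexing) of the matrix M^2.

32

Characteristic polynomial: λ^3 - 6λ^2 - 4λ + 24 = (λ - 6)(λ - 2)(λ + 2), so the eigenvalues are -2, 2, 6.
λ=2: eigenvector (1, -1, 0).
λ=6: eigenvector (1, -1, 1).
λ=-2: eigenvector (0, 1, 0).
P = [[1, 1, 0], [-1, -1, 1], [0, 1, 0]], D = diag(2, 6, -2), P⁻¹ = [[1, 0, -1], [0, 0, 1], [1, 1, 0]].
M² = P·diag(4, 36, 4)·P⁻¹ = [[4, 0, 32], [0, 4, -32], [0, 0, 36]].
The requested entry is 32.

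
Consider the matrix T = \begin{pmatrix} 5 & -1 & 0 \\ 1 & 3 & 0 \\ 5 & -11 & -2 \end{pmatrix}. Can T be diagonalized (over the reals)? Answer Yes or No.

No

Characteristic polynomial: p(s) = s^3 - 6s^2 + 32 = (s - 4)^2(s + 2).
s = 4 has algebraic multiplicity 2; rank(T − 4I) = 2, so geometric multiplicity = 1.
Geometric multiplicity < algebraic multiplicity, so T is not diagonalizable.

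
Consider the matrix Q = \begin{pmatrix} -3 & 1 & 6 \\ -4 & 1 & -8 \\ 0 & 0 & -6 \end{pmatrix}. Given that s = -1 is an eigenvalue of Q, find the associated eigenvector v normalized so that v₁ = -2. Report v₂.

Q + 1I = [[-2, 1, 6], [-4, 2, -8], [0, 0, -5]].
Solving (Q + 1I)v = 0 gives the eigenspace spanned by (-2, -4, 0).
With v₁ = -2, v = (-2, -4, 0), so v₂ = -4.

-4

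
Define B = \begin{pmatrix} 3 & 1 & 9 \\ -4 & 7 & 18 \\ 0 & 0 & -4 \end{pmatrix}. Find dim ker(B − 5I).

B − 5I = [[-2, 1, 9], [-4, 2, 18], [0, 0, -9]].
This matrix has rank 2, so its null space has dimension 3 − 2 = 1.

1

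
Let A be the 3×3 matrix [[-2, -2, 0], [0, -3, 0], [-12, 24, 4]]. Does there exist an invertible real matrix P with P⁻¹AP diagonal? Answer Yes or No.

Characteristic polynomial: p(λ) = λ^3 + λ^2 - 14λ - 24 = (λ - 4)(λ + 2)(λ + 3).
All 3 eigenvalues are distinct, so A is diagonalizable.

Yes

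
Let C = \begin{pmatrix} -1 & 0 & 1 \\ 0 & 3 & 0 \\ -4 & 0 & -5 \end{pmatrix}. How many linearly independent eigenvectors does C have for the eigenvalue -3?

C + 3I = [[2, 0, 1], [0, 6, 0], [-4, 0, -2]].
This matrix has rank 2, so its null space has dimension 3 − 2 = 1.

1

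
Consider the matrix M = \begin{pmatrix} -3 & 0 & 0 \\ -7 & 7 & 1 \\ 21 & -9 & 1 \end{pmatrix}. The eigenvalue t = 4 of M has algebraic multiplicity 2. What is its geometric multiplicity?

M − 4I = [[-7, 0, 0], [-7, 3, 1], [21, -9, -3]].
This matrix has rank 2, so its null space has dimension 3 − 2 = 1.

1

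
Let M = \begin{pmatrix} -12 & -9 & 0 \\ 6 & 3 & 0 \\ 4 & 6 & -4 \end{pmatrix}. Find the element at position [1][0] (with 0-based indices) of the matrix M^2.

Characteristic polynomial: r^3 + 13r^2 + 54r + 72 = (r + 3)(r + 4)(r + 6), so the eigenvalues are -6, -4, -3.
r=-6: eigenvector (3, -2, 0).
r=-3: eigenvector (-1, 1, 2).
r=-4: eigenvector (0, 0, 1).
P = [[3, -1, 0], [-2, 1, 0], [0, 2, 1]], D = diag(-6, -3, -4), P⁻¹ = [[1, 1, 0], [2, 3, 0], [-4, -6, 1]].
M² = P·diag(36, 9, 16)·P⁻¹ = [[90, 81, 0], [-54, -45, 0], [-28, -42, 16]].
The requested entry is -54.

-54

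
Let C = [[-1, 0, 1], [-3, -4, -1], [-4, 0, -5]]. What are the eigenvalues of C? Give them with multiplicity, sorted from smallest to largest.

Characteristic polynomial: p(t) = t^3 + 10t^2 + 33t + 36 = (t + 3)^2(t + 4).
Roots (with multiplicity): -4, -3, -3.

-4, -3, -3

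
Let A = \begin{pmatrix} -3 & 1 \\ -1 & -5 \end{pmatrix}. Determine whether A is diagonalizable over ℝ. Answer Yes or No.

No

Characteristic polynomial: p(λ) = λ^2 + 8λ + 16 = (λ + 4)^2.
λ = -4 has algebraic multiplicity 2; rank(A + 4I) = 1, so geometric multiplicity = 1.
Geometric multiplicity < algebraic multiplicity, so A is not diagonalizable.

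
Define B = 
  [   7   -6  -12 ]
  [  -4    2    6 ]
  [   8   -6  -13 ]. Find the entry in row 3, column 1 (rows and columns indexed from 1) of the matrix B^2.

-24

Characteristic polynomial: r^3 + 4r^2 + 5r + 2 = (r + 1)^2(r + 2), so the eigenvalues are -2, -1, -1.
r=-1: eigenvector (3, 0, 2).
r=-2: eigenvector (-2, 1, -2).
r=-1: eigenvector (-3, 2, -3).
P = [[3, -2, -3], [0, 1, 2], [2, -2, -3]], D = diag(-1, -2, -1), P⁻¹ = [[1, 0, -1], [4, -3, -6], [-2, 2, 3]].
B² = P·diag(1, 4, 1)·P⁻¹ = [[-23, 18, 36], [12, -8, -18], [-24, 18, 37]].
The requested entry is -24.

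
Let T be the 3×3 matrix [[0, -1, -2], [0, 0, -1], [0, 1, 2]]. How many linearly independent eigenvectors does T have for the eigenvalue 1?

T − 1I = [[-1, -1, -2], [0, -1, -1], [0, 1, 1]].
This matrix has rank 2, so its null space has dimension 3 − 2 = 1.

1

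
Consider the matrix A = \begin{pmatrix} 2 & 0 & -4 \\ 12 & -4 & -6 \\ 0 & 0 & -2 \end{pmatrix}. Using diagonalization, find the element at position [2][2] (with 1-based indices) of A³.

-64

Characteristic polynomial: s^3 + 4s^2 - 4s - 16 = (s - 2)(s + 2)(s + 4), so the eigenvalues are -4, -2, 2.
s=2: eigenvector (1, 2, 0).
s=-2: eigenvector (1, 3, 1).
s=-4: eigenvector (0, 1, 0).
P = [[1, 1, 0], [2, 3, 1], [0, 1, 0]], D = diag(2, -2, -4), P⁻¹ = [[1, 0, -1], [0, 0, 1], [-2, 1, -1]].
A³ = P·diag(8, -8, -64)·P⁻¹ = [[8, 0, -16], [144, -64, 24], [0, 0, -8]].
The requested entry is -64.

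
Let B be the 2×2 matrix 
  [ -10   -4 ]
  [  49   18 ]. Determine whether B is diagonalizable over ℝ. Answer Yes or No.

Characteristic polynomial: p(s) = s^2 - 8s + 16 = (s - 4)^2.
s = 4 has algebraic multiplicity 2; rank(B − 4I) = 1, so geometric multiplicity = 1.
Geometric multiplicity < algebraic multiplicity, so B is not diagonalizable.

No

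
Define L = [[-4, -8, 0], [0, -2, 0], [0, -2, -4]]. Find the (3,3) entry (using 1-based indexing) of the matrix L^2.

Characteristic polynomial: μ^3 + 10μ^2 + 32μ + 32 = (μ + 2)(μ + 4)^2, so the eigenvalues are -4, -4, -2.
μ=-4: eigenvector (0, 0, 1).
μ=-2: eigenvector (-4, 1, -1).
μ=-4: eigenvector (1, 0, 1).
P = [[0, -4, 1], [0, 1, 0], [1, -1, 1]], D = diag(-4, -2, -4), P⁻¹ = [[-1, -3, 1], [0, 1, 0], [1, 4, 0]].
L² = P·diag(16, 4, 16)·P⁻¹ = [[16, 48, 0], [0, 4, 0], [0, 12, 16]].
The requested entry is 16.

16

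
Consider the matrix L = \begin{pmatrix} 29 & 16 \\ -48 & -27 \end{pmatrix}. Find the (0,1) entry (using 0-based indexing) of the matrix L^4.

Characteristic polynomial: λ^2 - 2λ - 15 = (λ - 5)(λ + 3), so the eigenvalues are -3, 5.
λ=5: eigenvector (2, -3).
λ=-3: eigenvector (1, -2).
P = [[2, 1], [-3, -2]], D = diag(5, -3), P⁻¹ = [[2, 1], [-3, -2]].
L⁴ = P·diag(625, 81)·P⁻¹ = [[2257, 1088], [-3264, -1551]].
The requested entry is 1088.

1088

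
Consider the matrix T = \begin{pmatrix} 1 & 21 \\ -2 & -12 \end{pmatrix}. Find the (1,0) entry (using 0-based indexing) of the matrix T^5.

Characteristic polynomial: r^2 + 11r + 30 = (r + 5)(r + 6), so the eigenvalues are -6, -5.
r=-6: eigenvector (-3, 1).
r=-5: eigenvector (7, -2).
P = [[-3, 7], [1, -2]], D = diag(-6, -5), P⁻¹ = [[2, 7], [1, 3]].
T⁵ = P·diag(-7776, -3125)·P⁻¹ = [[24781, 97671], [-9302, -35682]].
The requested entry is -9302.

-9302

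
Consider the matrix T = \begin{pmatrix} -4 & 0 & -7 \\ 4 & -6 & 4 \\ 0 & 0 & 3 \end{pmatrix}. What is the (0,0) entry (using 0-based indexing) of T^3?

Characteristic polynomial: μ^3 + 7μ^2 - 6μ - 72 = (μ - 3)(μ + 4)(μ + 6), so the eigenvalues are -6, -4, 3.
μ=-4: eigenvector (1, 2, 0).
μ=-6: eigenvector (0, 1, 0).
μ=3: eigenvector (-1, 0, 1).
P = [[1, 0, -1], [2, 1, 0], [0, 0, 1]], D = diag(-4, -6, 3), P⁻¹ = [[1, 0, 1], [-2, 1, -2], [0, 0, 1]].
T³ = P·diag(-64, -216, 27)·P⁻¹ = [[-64, 0, -91], [304, -216, 304], [0, 0, 27]].
The requested entry is -64.

-64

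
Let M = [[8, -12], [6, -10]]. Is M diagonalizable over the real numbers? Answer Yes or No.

Yes

Characteristic polynomial: p(μ) = μ^2 + 2μ - 8 = (μ - 2)(μ + 4).
All 2 eigenvalues are distinct, so M is diagonalizable.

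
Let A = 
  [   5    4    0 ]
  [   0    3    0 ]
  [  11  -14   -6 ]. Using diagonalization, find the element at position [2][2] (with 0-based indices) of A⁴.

1296

Characteristic polynomial: μ^3 - 2μ^2 - 33μ + 90 = (μ - 5)(μ - 3)(μ + 6), so the eigenvalues are -6, 3, 5.
μ=5: eigenvector (1, 0, 1).
μ=3: eigenvector (-2, 1, -4).
μ=-6: eigenvector (0, 0, 1).
P = [[1, -2, 0], [0, 1, 0], [1, -4, 1]], D = diag(5, 3, -6), P⁻¹ = [[1, 2, 0], [0, 1, 0], [-1, 2, 1]].
A⁴ = P·diag(625, 81, 1296)·P⁻¹ = [[625, 1088, 0], [0, 81, 0], [-671, 3518, 1296]].
The requested entry is 1296.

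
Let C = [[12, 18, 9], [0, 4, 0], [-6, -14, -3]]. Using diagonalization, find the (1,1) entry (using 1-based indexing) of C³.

594

Characteristic polynomial: s^3 - 13s^2 + 54s - 72 = (s - 6)(s - 4)(s - 3), so the eigenvalues are 3, 4, 6.
s=6: eigenvector (3, 0, -2).
s=4: eigenvector (0, 1, -2).
s=3: eigenvector (-1, 0, 1).
P = [[3, 0, -1], [0, 1, 0], [-2, -2, 1]], D = diag(6, 4, 3), P⁻¹ = [[1, 2, 1], [0, 1, 0], [2, 6, 3]].
C³ = P·diag(216, 64, 27)·P⁻¹ = [[594, 1134, 567], [0, 64, 0], [-378, -830, -351]].
The requested entry is 594.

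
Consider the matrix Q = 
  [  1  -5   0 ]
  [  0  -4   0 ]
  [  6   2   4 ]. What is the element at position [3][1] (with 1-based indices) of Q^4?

Characteristic polynomial: μ^3 - μ^2 - 16μ + 16 = (μ - 4)(μ - 1)(μ + 4), so the eigenvalues are -4, 1, 4.
μ=1: eigenvector (1, 0, -2).
μ=-4: eigenvector (1, 1, -1).
μ=4: eigenvector (0, 0, 1).
P = [[1, 1, 0], [0, 1, 0], [-2, -1, 1]], D = diag(1, -4, 4), P⁻¹ = [[1, -1, 0], [0, 1, 0], [2, -1, 1]].
Q⁴ = P·diag(1, 256, 256)·P⁻¹ = [[1, 255, 0], [0, 256, 0], [510, -510, 256]].
The requested entry is 510.

510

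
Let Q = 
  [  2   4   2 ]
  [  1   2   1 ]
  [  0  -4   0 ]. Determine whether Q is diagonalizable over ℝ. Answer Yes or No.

No

Characteristic polynomial: p(μ) = μ^3 - 4μ^2 + 4μ = μ(μ - 2)^2.
μ = 2 has algebraic multiplicity 2; rank(Q − 2I) = 2, so geometric multiplicity = 1.
Geometric multiplicity < algebraic multiplicity, so Q is not diagonalizable.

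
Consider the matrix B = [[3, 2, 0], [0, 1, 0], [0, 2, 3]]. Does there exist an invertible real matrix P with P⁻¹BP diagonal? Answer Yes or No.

Yes

Characteristic polynomial: p(λ) = λ^3 - 7λ^2 + 15λ - 9 = (λ - 3)^2(λ - 1).
λ = 3 has algebraic multiplicity 2; rank(B − 3I) = 1, so geometric multiplicity = 2.
Every eigenvalue has geometric = algebraic multiplicity, so B is diagonalizable.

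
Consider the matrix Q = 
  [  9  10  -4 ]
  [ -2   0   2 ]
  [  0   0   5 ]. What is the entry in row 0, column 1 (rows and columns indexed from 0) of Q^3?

610

Characteristic polynomial: t^3 - 14t^2 + 65t - 100 = (t - 5)^2(t - 4), so the eigenvalues are 4, 5, 5.
t=5: eigenvector (1, 0, 1).
t=4: eigenvector (-2, 1, 0).
t=5: eigenvector (5, -2, 0).
P = [[1, -2, 5], [0, 1, -2], [1, 0, 0]], D = diag(5, 4, 5), P⁻¹ = [[0, 0, 1], [2, 5, -2], [1, 2, -1]].
Q³ = P·diag(125, 64, 125)·P⁻¹ = [[369, 610, -244], [-122, -180, 122], [0, 0, 125]].
The requested entry is 610.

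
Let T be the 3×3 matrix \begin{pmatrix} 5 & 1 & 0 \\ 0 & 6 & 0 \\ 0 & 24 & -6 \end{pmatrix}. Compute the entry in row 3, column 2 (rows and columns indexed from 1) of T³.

Characteristic polynomial: s^3 - 5s^2 - 36s + 180 = (s - 6)(s - 5)(s + 6), so the eigenvalues are -6, 5, 6.
s=5: eigenvector (1, 0, 0).
s=-6: eigenvector (0, 0, 1).
s=6: eigenvector (1, 1, 2).
P = [[1, 0, 1], [0, 0, 1], [0, 1, 2]], D = diag(5, -6, 6), P⁻¹ = [[1, -1, 0], [0, -2, 1], [0, 1, 0]].
T³ = P·diag(125, -216, 216)·P⁻¹ = [[125, 91, 0], [0, 216, 0], [0, 864, -216]].
The requested entry is 864.

864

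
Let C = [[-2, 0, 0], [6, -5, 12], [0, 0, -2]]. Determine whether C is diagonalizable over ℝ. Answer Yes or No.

Yes

Characteristic polynomial: p(μ) = μ^3 + 9μ^2 + 24μ + 20 = (μ + 2)^2(μ + 5).
μ = -2 has algebraic multiplicity 2; rank(C + 2I) = 1, so geometric multiplicity = 2.
Every eigenvalue has geometric = algebraic multiplicity, so C is diagonalizable.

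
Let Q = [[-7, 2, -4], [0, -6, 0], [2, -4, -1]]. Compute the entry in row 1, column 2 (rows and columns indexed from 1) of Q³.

14

Characteristic polynomial: r^3 + 14r^2 + 63r + 90 = (r + 3)(r + 5)(r + 6), so the eigenvalues are -6, -5, -3.
r=-3: eigenvector (1, 0, -1).
r=-6: eigenvector (2, 1, 0).
r=-5: eigenvector (2, 0, -1).
P = [[1, 2, 2], [0, 1, 0], [-1, 0, -1]], D = diag(-3, -6, -5), P⁻¹ = [[-1, 2, -2], [0, 1, 0], [1, -2, 1]].
Q³ = P·diag(-27, -216, -125)·P⁻¹ = [[-223, 14, -196], [0, -216, 0], [98, -196, 71]].
The requested entry is 14.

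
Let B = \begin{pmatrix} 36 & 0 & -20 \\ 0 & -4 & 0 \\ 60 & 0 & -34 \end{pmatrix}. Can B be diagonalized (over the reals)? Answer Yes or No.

Characteristic polynomial: p(r) = r^3 + 2r^2 - 32r - 96 = (r - 6)(r + 4)^2.
r = -4 has algebraic multiplicity 2; rank(B + 4I) = 1, so geometric multiplicity = 2.
Every eigenvalue has geometric = algebraic multiplicity, so B is diagonalizable.

Yes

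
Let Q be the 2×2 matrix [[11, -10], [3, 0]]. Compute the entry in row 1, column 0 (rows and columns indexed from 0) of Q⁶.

Characteristic polynomial: t^2 - 11t + 30 = (t - 6)(t - 5), so the eigenvalues are 5, 6.
t=6: eigenvector (2, 1).
t=5: eigenvector (-5, -3).
P = [[2, -5], [1, -3]], D = diag(6, 5), P⁻¹ = [[3, -5], [1, -2]].
Q⁶ = P·diag(46656, 15625)·P⁻¹ = [[201811, -310310], [93093, -139530]].
The requested entry is 93093.

93093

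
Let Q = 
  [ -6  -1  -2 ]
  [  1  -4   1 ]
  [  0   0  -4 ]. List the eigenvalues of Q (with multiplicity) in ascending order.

-5, -5, -4

Characteristic polynomial: p(λ) = λ^3 + 14λ^2 + 65λ + 100 = (λ + 4)(λ + 5)^2.
Roots (with multiplicity): -5, -5, -4.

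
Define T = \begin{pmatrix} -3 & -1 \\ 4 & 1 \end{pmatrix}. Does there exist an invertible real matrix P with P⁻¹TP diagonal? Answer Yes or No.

Characteristic polynomial: p(λ) = λ^2 + 2λ + 1 = (λ + 1)^2.
λ = -1 has algebraic multiplicity 2; rank(T + 1I) = 1, so geometric multiplicity = 1.
Geometric multiplicity < algebraic multiplicity, so T is not diagonalizable.

No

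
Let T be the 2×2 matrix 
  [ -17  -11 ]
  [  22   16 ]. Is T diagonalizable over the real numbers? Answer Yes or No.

Characteristic polynomial: p(μ) = μ^2 + μ - 30 = (μ - 5)(μ + 6).
All 2 eigenvalues are distinct, so T is diagonalizable.

Yes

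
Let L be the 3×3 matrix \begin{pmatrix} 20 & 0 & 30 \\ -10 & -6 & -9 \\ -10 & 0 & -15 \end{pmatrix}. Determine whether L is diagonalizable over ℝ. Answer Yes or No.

Characteristic polynomial: p(r) = r^3 + r^2 - 30r = r(r - 5)(r + 6).
All 3 eigenvalues are distinct, so L is diagonalizable.

Yes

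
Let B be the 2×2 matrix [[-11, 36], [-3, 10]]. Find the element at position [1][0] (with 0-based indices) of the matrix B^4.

Characteristic polynomial: r^2 + r - 2 = (r - 1)(r + 2), so the eigenvalues are -2, 1.
r=-2: eigenvector (4, 1).
r=1: eigenvector (3, 1).
P = [[4, 3], [1, 1]], D = diag(-2, 1), P⁻¹ = [[1, -3], [-1, 4]].
B⁴ = P·diag(16, 1)·P⁻¹ = [[61, -180], [15, -44]].
The requested entry is 15.

15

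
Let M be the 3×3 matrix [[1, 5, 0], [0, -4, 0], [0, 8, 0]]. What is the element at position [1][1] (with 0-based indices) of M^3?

-64

Characteristic polynomial: λ^3 + 3λ^2 - 4λ = λ(λ - 1)(λ + 4), so the eigenvalues are -4, 0, 1.
λ=1: eigenvector (1, 0, 0).
λ=-4: eigenvector (-1, 1, -2).
λ=0: eigenvector (0, 0, 1).
P = [[1, -1, 0], [0, 1, 0], [0, -2, 1]], D = diag(1, -4, 0), P⁻¹ = [[1, 1, 0], [0, 1, 0], [0, 2, 1]].
M³ = P·diag(1, -64, 0)·P⁻¹ = [[1, 65, 0], [0, -64, 0], [0, 128, 0]].
The requested entry is -64.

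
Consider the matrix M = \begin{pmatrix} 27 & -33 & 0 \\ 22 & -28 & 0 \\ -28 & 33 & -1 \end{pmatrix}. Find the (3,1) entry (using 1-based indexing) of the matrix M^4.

718

Characteristic polynomial: s^3 + 2s^2 - 29s - 30 = (s - 5)(s + 1)(s + 6), so the eigenvalues are -6, -1, 5.
s=-1: eigenvector (0, 0, 1).
s=-6: eigenvector (1, 1, -1).
s=5: eigenvector (3, 2, -3).
P = [[0, 1, 3], [0, 1, 2], [1, -1, -3]], D = diag(-1, -6, 5), P⁻¹ = [[1, 0, 1], [-2, 3, 0], [1, -1, 0]].
M⁴ = P·diag(1, 1296, 625)·P⁻¹ = [[-717, 2013, 0], [-1342, 2638, 0], [718, -2013, 1]].
The requested entry is 718.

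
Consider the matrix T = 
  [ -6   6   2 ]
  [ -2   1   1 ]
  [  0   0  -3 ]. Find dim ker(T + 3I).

1

T + 3I = [[-3, 6, 2], [-2, 4, 1], [0, 0, 0]].
This matrix has rank 2, so its null space has dimension 3 − 2 = 1.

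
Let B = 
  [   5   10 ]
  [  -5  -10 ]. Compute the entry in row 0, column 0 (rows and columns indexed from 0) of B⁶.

Characteristic polynomial: μ^2 + 5μ = μ(μ + 5), so the eigenvalues are -5, 0.
μ=0: eigenvector (2, -1).
μ=-5: eigenvector (-1, 1).
P = [[2, -1], [-1, 1]], D = diag(0, -5), P⁻¹ = [[1, 1], [1, 2]].
B⁶ = P·diag(0, 15625)·P⁻¹ = [[-15625, -31250], [15625, 31250]].
The requested entry is -15625.

-15625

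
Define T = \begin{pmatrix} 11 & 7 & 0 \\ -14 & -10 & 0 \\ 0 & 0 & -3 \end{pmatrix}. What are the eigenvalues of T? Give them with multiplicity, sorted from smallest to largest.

Characteristic polynomial: p(s) = s^3 + 2s^2 - 15s - 36 = (s - 4)(s + 3)^2.
Roots (with multiplicity): -3, -3, 4.

-3, -3, 4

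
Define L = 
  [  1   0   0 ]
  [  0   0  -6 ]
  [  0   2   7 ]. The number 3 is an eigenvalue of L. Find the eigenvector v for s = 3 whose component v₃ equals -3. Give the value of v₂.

6

L − 3I = [[-2, 0, 0], [0, -3, -6], [0, 2, 4]].
Solving (L − 3I)v = 0 gives the eigenspace spanned by (0, 6, -3).
With v₃ = -3, v = (0, 6, -3), so v₂ = 6.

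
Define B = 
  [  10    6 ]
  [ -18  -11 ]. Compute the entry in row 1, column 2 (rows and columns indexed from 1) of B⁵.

Characteristic polynomial: μ^2 + μ - 2 = (μ - 1)(μ + 2), so the eigenvalues are -2, 1.
μ=1: eigenvector (2, -3).
μ=-2: eigenvector (1, -2).
P = [[2, 1], [-3, -2]], D = diag(1, -2), P⁻¹ = [[2, 1], [-3, -2]].
B⁵ = P·diag(1, -32)·P⁻¹ = [[100, 66], [-198, -131]].
The requested entry is 66.

66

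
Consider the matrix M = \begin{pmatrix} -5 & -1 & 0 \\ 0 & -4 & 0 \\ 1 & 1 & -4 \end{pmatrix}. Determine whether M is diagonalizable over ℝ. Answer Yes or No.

Characteristic polynomial: p(μ) = μ^3 + 13μ^2 + 56μ + 80 = (μ + 4)^2(μ + 5).
μ = -4 has algebraic multiplicity 2; rank(M + 4I) = 1, so geometric multiplicity = 2.
Every eigenvalue has geometric = algebraic multiplicity, so M is diagonalizable.

Yes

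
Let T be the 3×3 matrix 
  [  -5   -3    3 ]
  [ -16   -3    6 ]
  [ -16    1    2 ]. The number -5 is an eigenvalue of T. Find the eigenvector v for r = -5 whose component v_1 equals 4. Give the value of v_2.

T + 5I = [[0, -3, 3], [-16, 2, 6], [-16, 1, 7]].
Solving (T + 5I)v = 0 gives the eigenspace spanned by (4, 8, 8).
With v_1 = 4, v = (4, 8, 8), so v_2 = 8.

8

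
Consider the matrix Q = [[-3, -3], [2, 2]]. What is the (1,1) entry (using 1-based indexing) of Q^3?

Characteristic polynomial: λ^2 + λ = λ(λ + 1), so the eigenvalues are -1, 0.
λ=0: eigenvector (1, -1).
λ=-1: eigenvector (3, -2).
P = [[1, 3], [-1, -2]], D = diag(0, -1), P⁻¹ = [[-2, -3], [1, 1]].
Q³ = P·diag(0, -1)·P⁻¹ = [[-3, -3], [2, 2]].
The requested entry is -3.

-3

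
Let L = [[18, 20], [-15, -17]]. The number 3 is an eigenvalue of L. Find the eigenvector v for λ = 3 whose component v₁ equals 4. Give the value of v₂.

-3

L − 3I = [[15, 20], [-15, -20]].
Solving (L − 3I)v = 0 gives the eigenspace spanned by (4, -3).
With v₁ = 4, v = (4, -3), so v₂ = -3.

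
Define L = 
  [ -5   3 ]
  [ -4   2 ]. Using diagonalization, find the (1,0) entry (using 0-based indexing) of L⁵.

-124

Characteristic polynomial: λ^2 + 3λ + 2 = (λ + 1)(λ + 2), so the eigenvalues are -2, -1.
λ=-2: eigenvector (1, 1).
λ=-1: eigenvector (3, 4).
P = [[1, 3], [1, 4]], D = diag(-2, -1), P⁻¹ = [[4, -3], [-1, 1]].
L⁵ = P·diag(-32, -1)·P⁻¹ = [[-125, 93], [-124, 92]].
The requested entry is -124.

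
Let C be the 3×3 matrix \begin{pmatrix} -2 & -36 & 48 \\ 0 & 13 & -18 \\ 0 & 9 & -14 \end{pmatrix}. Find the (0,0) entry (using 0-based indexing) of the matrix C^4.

Characteristic polynomial: t^3 + 3t^2 - 18t - 40 = (t - 4)(t + 2)(t + 5), so the eigenvalues are -5, -2, 4.
t=-5: eigenvector (4, -1, -1).
t=-2: eigenvector (1, 0, 0).
t=4: eigenvector (-4, 2, 1).
P = [[4, 1, -4], [-1, 0, 2], [-1, 0, 1]], D = diag(-5, -2, 4), P⁻¹ = [[0, 1, -2], [1, 0, 4], [0, 1, -1]].
C⁴ = P·diag(625, 16, 256)·P⁻¹ = [[16, 1476, -3912], [0, -113, 738], [0, -369, 994]].
The requested entry is 16.

16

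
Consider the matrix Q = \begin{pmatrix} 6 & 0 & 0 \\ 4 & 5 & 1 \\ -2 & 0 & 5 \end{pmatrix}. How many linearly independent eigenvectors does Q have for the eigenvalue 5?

Q − 5I = [[1, 0, 0], [4, 0, 1], [-2, 0, 0]].
This matrix has rank 2, so its null space has dimension 3 − 2 = 1.

1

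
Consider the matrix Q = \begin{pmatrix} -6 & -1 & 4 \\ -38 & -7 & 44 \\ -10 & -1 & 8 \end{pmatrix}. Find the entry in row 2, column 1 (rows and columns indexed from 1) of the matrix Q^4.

2214

Characteristic polynomial: r^3 + 5r^2 - 16r - 80 = (r - 4)(r + 4)(r + 5), so the eigenvalues are -5, -4, 4.
r=-5: eigenvector (1, 3, 1).
r=-4: eigenvector (1, 2, 1).
r=4: eigenvector (0, 4, 1).
P = [[1, 1, 0], [3, 2, 4], [1, 1, 1]], D = diag(-5, -4, 4), P⁻¹ = [[2, 1, -4], [-1, -1, 4], [-1, 0, 1]].
Q⁴ = P·diag(625, 256, 256)·P⁻¹ = [[994, 369, -1476], [2214, 1363, -4428], [738, 369, -1220]].
The requested entry is 2214.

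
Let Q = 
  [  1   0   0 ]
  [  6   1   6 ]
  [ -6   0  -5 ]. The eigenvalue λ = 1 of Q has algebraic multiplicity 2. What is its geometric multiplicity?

Q − 1I = [[0, 0, 0], [6, 0, 6], [-6, 0, -6]].
This matrix has rank 1, so its null space has dimension 3 − 1 = 2.

2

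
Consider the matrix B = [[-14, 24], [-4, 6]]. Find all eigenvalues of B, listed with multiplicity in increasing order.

-6, -2

Characteristic polynomial: p(λ) = λ^2 + 8λ + 12 = (λ + 2)(λ + 6).
Roots (with multiplicity): -6, -2.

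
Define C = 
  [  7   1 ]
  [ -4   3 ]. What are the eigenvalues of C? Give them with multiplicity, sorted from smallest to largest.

5, 5

Characteristic polynomial: p(t) = t^2 - 10t + 25 = (t - 5)^2.
Roots (with multiplicity): 5, 5.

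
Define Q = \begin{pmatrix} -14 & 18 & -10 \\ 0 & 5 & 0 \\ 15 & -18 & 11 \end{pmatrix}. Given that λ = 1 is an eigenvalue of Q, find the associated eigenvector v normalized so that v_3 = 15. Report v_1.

-10

Q − 1I = [[-15, 18, -10], [0, 4, 0], [15, -18, 10]].
Solving (Q − 1I)v = 0 gives the eigenspace spanned by (-10, 0, 15).
With v_3 = 15, v = (-10, 0, 15), so v_1 = -10.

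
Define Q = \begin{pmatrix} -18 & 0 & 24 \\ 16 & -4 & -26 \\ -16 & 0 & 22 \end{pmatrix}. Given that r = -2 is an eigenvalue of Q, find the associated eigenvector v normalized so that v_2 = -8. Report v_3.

8

Q + 2I = [[-16, 0, 24], [16, -2, -26], [-16, 0, 24]].
Solving (Q + 2I)v = 0 gives the eigenspace spanned by (12, -8, 8).
With v_2 = -8, v = (12, -8, 8), so v_3 = 8.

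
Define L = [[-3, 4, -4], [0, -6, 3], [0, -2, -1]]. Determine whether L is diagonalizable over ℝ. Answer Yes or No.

Yes

Characteristic polynomial: p(λ) = λ^3 + 10λ^2 + 33λ + 36 = (λ + 3)^2(λ + 4).
λ = -3 has algebraic multiplicity 2; rank(L + 3I) = 1, so geometric multiplicity = 2.
Every eigenvalue has geometric = algebraic multiplicity, so L is diagonalizable.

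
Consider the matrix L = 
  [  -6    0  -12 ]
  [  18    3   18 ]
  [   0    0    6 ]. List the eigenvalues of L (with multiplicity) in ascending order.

-6, 3, 6

Characteristic polynomial: p(t) = t^3 - 3t^2 - 36t + 108 = (t - 6)(t - 3)(t + 6).
Roots (with multiplicity): -6, 3, 6.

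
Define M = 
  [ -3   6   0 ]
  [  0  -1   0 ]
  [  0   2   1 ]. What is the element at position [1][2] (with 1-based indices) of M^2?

Characteristic polynomial: t^3 + 3t^2 - t - 3 = (t - 1)(t + 1)(t + 3), so the eigenvalues are -3, -1, 1.
t=-3: eigenvector (1, 0, 0).
t=-1: eigenvector (3, 1, -1).
t=1: eigenvector (0, 0, 1).
P = [[1, 3, 0], [0, 1, 0], [0, -1, 1]], D = diag(-3, -1, 1), P⁻¹ = [[1, -3, 0], [0, 1, 0], [0, 1, 1]].
M² = P·diag(9, 1, 1)·P⁻¹ = [[9, -24, 0], [0, 1, 0], [0, 0, 1]].
The requested entry is -24.

-24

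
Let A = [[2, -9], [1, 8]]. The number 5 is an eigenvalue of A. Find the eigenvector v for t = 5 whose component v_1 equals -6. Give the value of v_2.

2

A − 5I = [[-3, -9], [1, 3]].
Solving (A − 5I)v = 0 gives the eigenspace spanned by (-6, 2).
With v_1 = -6, v = (-6, 2), so v_2 = 2.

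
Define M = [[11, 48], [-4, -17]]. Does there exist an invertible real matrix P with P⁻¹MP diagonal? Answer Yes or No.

Characteristic polynomial: p(λ) = λ^2 + 6λ + 5 = (λ + 1)(λ + 5).
All 2 eigenvalues are distinct, so M is diagonalizable.

Yes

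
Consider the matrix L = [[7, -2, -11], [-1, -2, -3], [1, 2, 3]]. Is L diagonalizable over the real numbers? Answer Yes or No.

Characteristic polynomial: p(λ) = λ^3 - 8λ^2 + 16λ = λ(λ - 4)^2.
λ = 4 has algebraic multiplicity 2; rank(L − 4I) = 2, so geometric multiplicity = 1.
Geometric multiplicity < algebraic multiplicity, so L is not diagonalizable.

No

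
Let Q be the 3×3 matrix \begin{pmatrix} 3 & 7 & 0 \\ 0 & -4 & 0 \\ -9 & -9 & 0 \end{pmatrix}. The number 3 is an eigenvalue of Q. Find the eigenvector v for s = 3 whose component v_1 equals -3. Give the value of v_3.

Q − 3I = [[0, 7, 0], [0, -7, 0], [-9, -9, -3]].
Solving (Q − 3I)v = 0 gives the eigenspace spanned by (-3, 0, 9).
With v_1 = -3, v = (-3, 0, 9), so v_3 = 9.

9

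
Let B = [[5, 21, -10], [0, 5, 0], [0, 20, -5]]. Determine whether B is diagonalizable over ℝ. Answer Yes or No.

Characteristic polynomial: p(λ) = λ^3 - 5λ^2 - 25λ + 125 = (λ - 5)^2(λ + 5).
λ = 5 has algebraic multiplicity 2; rank(B − 5I) = 2, so geometric multiplicity = 1.
Geometric multiplicity < algebraic multiplicity, so B is not diagonalizable.

No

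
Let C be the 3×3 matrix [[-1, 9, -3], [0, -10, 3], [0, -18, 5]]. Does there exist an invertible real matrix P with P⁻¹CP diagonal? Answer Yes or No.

Yes

Characteristic polynomial: p(t) = t^3 + 6t^2 + 9t + 4 = (t + 1)^2(t + 4).
t = -1 has algebraic multiplicity 2; rank(C + 1I) = 1, so geometric multiplicity = 2.
Every eigenvalue has geometric = algebraic multiplicity, so C is diagonalizable.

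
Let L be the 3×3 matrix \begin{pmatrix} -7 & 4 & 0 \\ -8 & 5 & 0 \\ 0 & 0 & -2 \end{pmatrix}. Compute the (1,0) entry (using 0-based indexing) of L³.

-56

Characteristic polynomial: λ^3 + 4λ^2 + λ - 6 = (λ - 1)(λ + 2)(λ + 3), so the eigenvalues are -3, -2, 1.
λ=1: eigenvector (1, 2, 0).
λ=-2: eigenvector (0, 0, 1).
λ=-3: eigenvector (-1, -1, 0).
P = [[1, 0, -1], [2, 0, -1], [0, 1, 0]], D = diag(1, -2, -3), P⁻¹ = [[-1, 1, 0], [0, 0, 1], [-2, 1, 0]].
L³ = P·diag(1, -8, -27)·P⁻¹ = [[-55, 28, 0], [-56, 29, 0], [0, 0, -8]].
The requested entry is -56.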